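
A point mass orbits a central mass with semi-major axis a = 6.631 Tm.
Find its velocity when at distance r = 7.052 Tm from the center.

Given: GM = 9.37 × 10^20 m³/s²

Convert to SI: a = 6.631 Tm = 6.631e+12 m; r = 7.052 Tm = 7.052e+12 m.
Vis-viva: v = √(GM · (2/r − 1/a)).
2/r − 1/a = 2/7.052e+12 − 1/6.631e+12 = 1.32801e-13 m⁻¹.
v = √(9.37e+20 · 1.32801e-13) m/s ≈ 1.116e+04 m/s = 11.16 km/s.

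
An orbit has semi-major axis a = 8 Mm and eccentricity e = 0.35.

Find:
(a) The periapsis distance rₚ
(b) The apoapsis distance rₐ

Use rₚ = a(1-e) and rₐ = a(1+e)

Convert to SI: a = 8 Mm = 8e+06 m.
(a) rₚ = a(1 − e) = 8e+06 · (1 − 0.35) = 8e+06 · 0.65 ≈ 5.2e+06 m = 5.2 Mm.
(b) rₐ = a(1 + e) = 8e+06 · (1 + 0.35) = 8e+06 · 1.35 ≈ 1.08e+07 m = 10.8 Mm.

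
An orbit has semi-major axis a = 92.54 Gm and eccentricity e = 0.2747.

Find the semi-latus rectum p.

Convert to SI: a = 92.54 Gm = 9.254e+10 m.
p = a (1 − e²).
p = 9.254e+10 · (1 − (0.2747)²) = 9.254e+10 · 0.92454 ≈ 8.556e+10 m = 85.56 Gm.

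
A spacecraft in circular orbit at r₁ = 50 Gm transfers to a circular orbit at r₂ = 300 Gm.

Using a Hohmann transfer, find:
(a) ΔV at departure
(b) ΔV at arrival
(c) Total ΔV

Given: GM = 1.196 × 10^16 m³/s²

Convert to SI: r₁ = 50 Gm = 5e+10 m; r₂ = 300 Gm = 3e+11 m.
Transfer semi-major axis: a_t = (r₁ + r₂)/2 = (5e+10 + 3e+11)/2 = 1.75e+11 m.
Circular speeds: v₁ = √(GM/r₁) = 489.081 m/s, v₂ = √(GM/r₂) = 199.666 m/s.
Transfer speeds (vis-viva v² = GM(2/r − 1/a_t)): v₁ᵗ = 640.357 m/s, v₂ᵗ = 106.726 m/s.
(a) ΔV₁ = |v₁ᵗ − v₁| ≈ 151.3 m/s = 151.3 m/s.
(b) ΔV₂ = |v₂ − v₂ᵗ| ≈ 92.94 m/s = 92.94 m/s.
(c) ΔV_total = ΔV₁ + ΔV₂ ≈ 244.2 m/s = 244.2 m/s.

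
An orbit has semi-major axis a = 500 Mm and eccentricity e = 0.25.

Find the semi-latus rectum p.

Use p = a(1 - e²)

Convert to SI: a = 500 Mm = 5e+08 m.
p = a (1 − e²).
p = 5e+08 · (1 − (0.25)²) = 5e+08 · 0.9375 ≈ 4.688e+08 m = 468.8 Mm.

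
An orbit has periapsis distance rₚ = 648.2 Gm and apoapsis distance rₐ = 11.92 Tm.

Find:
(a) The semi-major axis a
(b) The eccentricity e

Convert to SI: rₚ = 648.2 Gm = 6.482e+11 m; rₐ = 11.92 Tm = 1.192e+13 m.
(a) a = (rₚ + rₐ) / 2 = (6.482e+11 + 1.192e+13) / 2 ≈ 6.284e+12 m = 6.284 Tm.
(b) e = (rₐ − rₚ) / (rₐ + rₚ) = (1.192e+13 − 6.482e+11) / (1.192e+13 + 6.482e+11) ≈ 0.8969.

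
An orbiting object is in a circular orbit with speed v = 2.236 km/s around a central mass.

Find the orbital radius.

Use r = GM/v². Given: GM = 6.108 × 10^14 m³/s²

Convert to SI: v = 2.236 km/s = 2236 m/s.
For a circular orbit, v² = GM / r, so r = GM / v².
r = 6.108e+14 / (2236)² m ≈ 1.222e+08 m = 122.2 Mm.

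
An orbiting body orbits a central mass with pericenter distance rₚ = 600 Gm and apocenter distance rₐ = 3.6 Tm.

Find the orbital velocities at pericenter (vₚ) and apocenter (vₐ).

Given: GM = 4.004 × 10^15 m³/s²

Convert to SI: rₚ = 600 Gm = 6e+11 m; rₐ = 3.6 Tm = 3.6e+12 m.
Use the vis-viva equation v² = GM(2/r − 1/a) with a = (rₚ + rₐ)/2 = (6e+11 + 3.6e+12)/2 = 2.1e+12 m.
vₚ = √(GM · (2/rₚ − 1/a)) = √(4.004e+15 · (2/6e+11 − 1/2.1e+12)) m/s ≈ 107 m/s = 107 m/s.
vₐ = √(GM · (2/rₐ − 1/a)) = √(4.004e+15 · (2/3.6e+12 − 1/2.1e+12)) m/s ≈ 17.83 m/s = 17.83 m/s.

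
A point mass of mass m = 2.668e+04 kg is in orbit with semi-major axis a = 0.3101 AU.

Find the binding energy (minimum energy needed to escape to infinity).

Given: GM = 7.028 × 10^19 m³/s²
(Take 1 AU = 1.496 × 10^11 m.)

Convert to SI: a = 0.3101 AU = 4.6391e+10 m.
Total orbital energy is E = −GMm/(2a); binding energy is E_bind = −E = GMm/(2a).
E_bind = 7.028e+19 · 2.668e+04 / (2 · 4.6391e+10) J ≈ 2.021e+13 J = 20.21 TJ.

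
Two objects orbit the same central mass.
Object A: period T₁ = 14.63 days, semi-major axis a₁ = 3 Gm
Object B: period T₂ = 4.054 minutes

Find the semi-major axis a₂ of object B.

Convert to SI: T₁ = 14.63 days = 1.26403e+06 s; a₁ = 3 Gm = 3e+09 m; T₂ = 4.054 minutes = 243.24 s.
Kepler's third law: (T₁/T₂)² = (a₁/a₂)³ ⇒ a₂ = a₁ · (T₂/T₁)^(2/3).
T₂/T₁ = 243.24 / 1.26403e+06 = 0.000192432.
a₂ = 3e+09 · (0.000192432)^(2/3) m ≈ 9.999e+06 m = 9.999 Mm.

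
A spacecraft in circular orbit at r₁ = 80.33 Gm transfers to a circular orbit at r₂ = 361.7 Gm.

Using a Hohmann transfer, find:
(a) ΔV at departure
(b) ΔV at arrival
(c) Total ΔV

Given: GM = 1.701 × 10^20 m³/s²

Convert to SI: r₁ = 80.33 Gm = 8.033e+10 m; r₂ = 361.7 Gm = 3.617e+11 m.
Transfer semi-major axis: a_t = (r₁ + r₂)/2 = (8.033e+10 + 3.617e+11)/2 = 2.21015e+11 m.
Circular speeds: v₁ = √(GM/r₁) = 46016.5 m/s, v₂ = √(GM/r₂) = 21685.9 m/s.
Transfer speeds (vis-viva v² = GM(2/r − 1/a_t)): v₁ᵗ = 58867.6 m/s, v₂ᵗ = 13073.9 m/s.
(a) ΔV₁ = |v₁ᵗ − v₁| ≈ 1.285e+04 m/s = 12.85 km/s.
(b) ΔV₂ = |v₂ − v₂ᵗ| ≈ 8612 m/s = 8.612 km/s.
(c) ΔV_total = ΔV₁ + ΔV₂ ≈ 2.146e+04 m/s = 21.46 km/s.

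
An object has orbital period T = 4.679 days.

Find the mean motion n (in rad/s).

Convert to SI: T = 4.679 days = 404266 s.
n = 2π / T.
n = 2π / 404266 s ≈ 1.554e-05 rad/s.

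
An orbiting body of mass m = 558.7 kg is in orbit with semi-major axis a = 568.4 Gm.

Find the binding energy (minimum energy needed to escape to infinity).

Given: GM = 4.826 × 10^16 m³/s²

Convert to SI: a = 568.4 Gm = 5.684e+11 m.
Total orbital energy is E = −GMm/(2a); binding energy is E_bind = −E = GMm/(2a).
E_bind = 4.826e+16 · 558.7 / (2 · 5.684e+11) J ≈ 2.372e+07 J = 23.72 MJ.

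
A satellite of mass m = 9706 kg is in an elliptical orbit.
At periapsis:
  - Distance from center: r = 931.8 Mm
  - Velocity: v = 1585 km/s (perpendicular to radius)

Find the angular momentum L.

Convert to SI: r = 931.8 Mm = 9.318e+08 m; v = 1585 km/s = 1.585e+06 m/s.
Since v is perpendicular to r, L = m · v · r.
L = 9706 · 1.585e+06 · 9.318e+08 kg·m²/s ≈ 1.433e+19 kg·m²/s.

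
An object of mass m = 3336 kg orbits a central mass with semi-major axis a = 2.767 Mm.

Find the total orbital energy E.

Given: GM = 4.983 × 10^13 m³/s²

Convert to SI: a = 2.767 Mm = 2.767e+06 m.
E = −GMm / (2a).
E = −4.983e+13 · 3336 / (2 · 2.767e+06) J ≈ -3.004e+10 J = -30.04 GJ.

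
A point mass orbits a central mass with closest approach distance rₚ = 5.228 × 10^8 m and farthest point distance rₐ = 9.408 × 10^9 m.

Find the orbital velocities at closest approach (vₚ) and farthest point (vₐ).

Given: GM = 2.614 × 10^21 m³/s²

Use the vis-viva equation v² = GM(2/r − 1/a) with a = (rₚ + rₐ)/2 = (5.228e+08 + 9.408e+09)/2 = 4.9654e+09 m.
vₚ = √(GM · (2/rₚ − 1/a)) = √(2.614e+21 · (2/5.228e+08 − 1/4.9654e+09)) m/s ≈ 3.078e+06 m/s = 3078 km/s.
vₐ = √(GM · (2/rₐ − 1/a)) = √(2.614e+21 · (2/9.408e+09 − 1/4.9654e+09)) m/s ≈ 1.71e+05 m/s = 171 km/s.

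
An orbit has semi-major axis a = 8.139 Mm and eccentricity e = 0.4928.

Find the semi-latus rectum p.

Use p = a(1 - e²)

Convert to SI: a = 8.139 Mm = 8.139e+06 m.
p = a (1 − e²).
p = 8.139e+06 · (1 − (0.4928)²) = 8.139e+06 · 0.757148 ≈ 6.162e+06 m = 6.162 Mm.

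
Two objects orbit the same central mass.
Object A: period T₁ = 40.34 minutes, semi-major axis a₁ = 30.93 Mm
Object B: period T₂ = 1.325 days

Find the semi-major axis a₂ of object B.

Convert to SI: T₁ = 40.34 minutes = 2420.4 s; a₁ = 30.93 Mm = 3.093e+07 m; T₂ = 1.325 days = 114480 s.
Kepler's third law: (T₁/T₂)² = (a₁/a₂)³ ⇒ a₂ = a₁ · (T₂/T₁)^(2/3).
T₂/T₁ = 114480 / 2420.4 = 47.298.
a₂ = 3.093e+07 · (47.298)^(2/3) m ≈ 4.045e+08 m = 404.5 Mm.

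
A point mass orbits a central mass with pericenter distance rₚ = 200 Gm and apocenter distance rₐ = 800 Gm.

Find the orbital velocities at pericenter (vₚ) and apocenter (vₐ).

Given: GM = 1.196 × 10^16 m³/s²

Convert to SI: rₚ = 200 Gm = 2e+11 m; rₐ = 800 Gm = 8e+11 m.
Use the vis-viva equation v² = GM(2/r − 1/a) with a = (rₚ + rₐ)/2 = (2e+11 + 8e+11)/2 = 5e+11 m.
vₚ = √(GM · (2/rₚ − 1/a)) = √(1.196e+16 · (2/2e+11 − 1/5e+11)) m/s ≈ 309.3 m/s = 309.3 m/s.
vₐ = √(GM · (2/rₐ − 1/a)) = √(1.196e+16 · (2/8e+11 − 1/5e+11)) m/s ≈ 77.33 m/s = 77.33 m/s.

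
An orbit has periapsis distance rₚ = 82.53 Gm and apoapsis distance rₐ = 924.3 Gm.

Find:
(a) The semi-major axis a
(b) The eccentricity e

Convert to SI: rₚ = 82.53 Gm = 8.253e+10 m; rₐ = 924.3 Gm = 9.243e+11 m.
(a) a = (rₚ + rₐ) / 2 = (8.253e+10 + 9.243e+11) / 2 ≈ 5.034e+11 m = 503.4 Gm.
(b) e = (rₐ − rₚ) / (rₐ + rₚ) = (9.243e+11 − 8.253e+10) / (9.243e+11 + 8.253e+10) ≈ 0.8361.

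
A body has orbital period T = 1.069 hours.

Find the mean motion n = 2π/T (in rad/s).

Convert to SI: T = 1.069 hours = 3848.4 s.
n = 2π / T.
n = 2π / 3848.4 s ≈ 0.001633 rad/s.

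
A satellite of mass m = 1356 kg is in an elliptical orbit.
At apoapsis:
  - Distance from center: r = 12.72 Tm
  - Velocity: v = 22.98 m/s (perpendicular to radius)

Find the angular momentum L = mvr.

Convert to SI: r = 12.72 Tm = 1.272e+13 m.
Since v is perpendicular to r, L = m · v · r.
L = 1356 · 22.98 · 1.272e+13 kg·m²/s ≈ 3.964e+17 kg·m²/s.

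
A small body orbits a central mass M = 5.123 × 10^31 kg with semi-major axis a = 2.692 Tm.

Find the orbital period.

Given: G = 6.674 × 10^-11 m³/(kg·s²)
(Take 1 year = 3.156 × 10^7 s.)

Convert to SI: a = 2.692 Tm = 2.692e+12 m.
GM = G · M = 6.674e-11 · 5.123e+31 = 3.41909e+21 m³/s².
Kepler's third law: T = 2π √(a³ / GM).
Substituting a = 2.692e+12 m and GM = 3.41909e+21 m³/s²:
T = 2π √((2.692e+12)³ / 3.41909e+21) s
T ≈ 4.746e+08 s = 15.04 years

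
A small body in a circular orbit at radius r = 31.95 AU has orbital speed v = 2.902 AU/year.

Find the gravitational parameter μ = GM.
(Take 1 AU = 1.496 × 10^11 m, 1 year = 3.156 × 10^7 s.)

Convert to SI: r = 31.95 AU = 4.77972e+12 m; v = 2.902 AU/year = 13756 m/s.
For a circular orbit v² = GM/r, so GM = v² · r.
GM = (13756)² · 4.77972e+12 m³/s² ≈ 9.045e+20 m³/s² = 9.045 × 10^20 m³/s².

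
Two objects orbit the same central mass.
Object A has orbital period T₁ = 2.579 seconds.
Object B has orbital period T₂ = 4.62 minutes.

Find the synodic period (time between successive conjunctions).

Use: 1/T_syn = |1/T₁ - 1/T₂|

Convert to SI: T₂ = 4.62 minutes = 277.2 s.
T_syn = |T₁ · T₂ / (T₁ − T₂)|.
T_syn = |2.579 · 277.2 / (2.579 − 277.2)| s ≈ 2.603 s = 2.603 seconds.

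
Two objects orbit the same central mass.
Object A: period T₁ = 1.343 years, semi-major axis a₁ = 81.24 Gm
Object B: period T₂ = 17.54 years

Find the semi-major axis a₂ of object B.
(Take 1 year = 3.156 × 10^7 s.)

Convert to SI: T₁ = 1.343 years = 4.23851e+07 s; a₁ = 81.24 Gm = 8.124e+10 m; T₂ = 17.54 years = 5.53562e+08 s.
Kepler's third law: (T₁/T₂)² = (a₁/a₂)³ ⇒ a₂ = a₁ · (T₂/T₁)^(2/3).
T₂/T₁ = 5.53562e+08 / 4.23851e+07 = 13.0603.
a₂ = 8.124e+10 · (13.0603)^(2/3) m ≈ 4.505e+11 m = 450.5 Gm.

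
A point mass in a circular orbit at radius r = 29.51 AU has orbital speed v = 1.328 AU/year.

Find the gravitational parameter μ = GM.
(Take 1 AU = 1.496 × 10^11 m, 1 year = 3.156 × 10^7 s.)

Convert to SI: r = 29.51 AU = 4.4147e+12 m; v = 1.328 AU/year = 6294.96 m/s.
For a circular orbit v² = GM/r, so GM = v² · r.
GM = (6294.96)² · 4.4147e+12 m³/s² ≈ 1.749e+20 m³/s² = 1.749 × 10^20 m³/s².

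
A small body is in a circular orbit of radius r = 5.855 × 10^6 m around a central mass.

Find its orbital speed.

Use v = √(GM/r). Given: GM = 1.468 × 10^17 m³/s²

For a circular orbit, gravity supplies the centripetal force, so v = √(GM / r).
v = √(1.468e+17 / 5.855e+06) m/s ≈ 1.583e+05 m/s = 158.3 km/s.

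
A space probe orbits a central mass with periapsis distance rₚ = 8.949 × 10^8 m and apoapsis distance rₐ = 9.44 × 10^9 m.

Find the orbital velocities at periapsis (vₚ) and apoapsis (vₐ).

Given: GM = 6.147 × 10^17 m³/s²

Use the vis-viva equation v² = GM(2/r − 1/a) with a = (rₚ + rₐ)/2 = (8.949e+08 + 9.44e+09)/2 = 5.16745e+09 m.
vₚ = √(GM · (2/rₚ − 1/a)) = √(6.147e+17 · (2/8.949e+08 − 1/5.16745e+09)) m/s ≈ 3.542e+04 m/s = 35.42 km/s.
vₐ = √(GM · (2/rₐ − 1/a)) = √(6.147e+17 · (2/9.44e+09 − 1/5.16745e+09)) m/s ≈ 3358 m/s = 3.358 km/s.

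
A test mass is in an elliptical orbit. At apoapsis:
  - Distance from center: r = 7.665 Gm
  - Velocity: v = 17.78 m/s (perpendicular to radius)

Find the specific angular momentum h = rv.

Convert to SI: r = 7.665 Gm = 7.665e+09 m.
With v perpendicular to r, h = r · v.
h = 7.665e+09 · 17.78 m²/s ≈ 1.363e+11 m²/s.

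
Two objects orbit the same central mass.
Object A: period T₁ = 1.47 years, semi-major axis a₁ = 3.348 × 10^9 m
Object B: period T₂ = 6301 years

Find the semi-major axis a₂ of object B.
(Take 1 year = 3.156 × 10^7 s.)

Convert to SI: T₁ = 1.47 years = 4.63932e+07 s; T₂ = 6301 years = 1.9886e+11 s.
Kepler's third law: (T₁/T₂)² = (a₁/a₂)³ ⇒ a₂ = a₁ · (T₂/T₁)^(2/3).
T₂/T₁ = 1.9886e+11 / 4.63932e+07 = 4286.39.
a₂ = 3.348e+09 · (4286.39)^(2/3) m ≈ 8.834e+11 m = 8.834 × 10^11 m.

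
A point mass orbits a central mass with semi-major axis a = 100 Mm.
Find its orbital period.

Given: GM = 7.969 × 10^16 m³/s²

Convert to SI: a = 100 Mm = 1e+08 m.
Kepler's third law: T = 2π √(a³ / GM).
Substituting a = 1e+08 m and GM = 7.969e+16 m³/s²:
T = 2π √((1e+08)³ / 7.969e+16) s
T ≈ 2.226e+04 s = 6.183 hours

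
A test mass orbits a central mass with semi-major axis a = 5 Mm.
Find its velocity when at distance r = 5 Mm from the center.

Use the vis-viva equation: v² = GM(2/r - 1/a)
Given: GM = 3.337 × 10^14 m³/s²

Convert to SI: a = 5 Mm = 5e+06 m; r = 5 Mm = 5e+06 m.
Vis-viva: v = √(GM · (2/r − 1/a)).
2/r − 1/a = 2/5e+06 − 1/5e+06 = 2e-07 m⁻¹.
v = √(3.337e+14 · 2e-07) m/s ≈ 8169 m/s = 8.169 km/s.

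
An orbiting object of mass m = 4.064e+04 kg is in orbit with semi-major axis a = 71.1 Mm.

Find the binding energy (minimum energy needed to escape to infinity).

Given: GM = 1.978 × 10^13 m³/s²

Convert to SI: a = 71.1 Mm = 7.11e+07 m.
Total orbital energy is E = −GMm/(2a); binding energy is E_bind = −E = GMm/(2a).
E_bind = 1.978e+13 · 4.064e+04 / (2 · 7.11e+07) J ≈ 5.653e+09 J = 5.653 GJ.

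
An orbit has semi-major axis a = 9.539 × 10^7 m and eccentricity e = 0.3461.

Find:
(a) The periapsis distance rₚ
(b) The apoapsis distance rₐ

(a) rₚ = a(1 − e) = 9.539e+07 · (1 − 0.3461) = 9.539e+07 · 0.6539 ≈ 6.238e+07 m = 6.238 × 10^7 m.
(b) rₐ = a(1 + e) = 9.539e+07 · (1 + 0.3461) = 9.539e+07 · 1.3461 ≈ 1.284e+08 m = 1.284 × 10^8 m.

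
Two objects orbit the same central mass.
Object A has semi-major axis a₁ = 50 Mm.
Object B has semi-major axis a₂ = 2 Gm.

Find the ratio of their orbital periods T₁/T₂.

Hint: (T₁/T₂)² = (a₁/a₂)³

Convert to SI: a₁ = 50 Mm = 5e+07 m; a₂ = 2 Gm = 2e+09 m.
From Kepler's third law, (T₁/T₂)² = (a₁/a₂)³, so T₁/T₂ = (a₁/a₂)^(3/2).
a₁/a₂ = 5e+07 / 2e+09 = 0.025.
T₁/T₂ = (0.025)^(3/2) ≈ 0.003953.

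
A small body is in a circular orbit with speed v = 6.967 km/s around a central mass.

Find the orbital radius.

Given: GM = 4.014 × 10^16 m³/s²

Convert to SI: v = 6.967 km/s = 6967 m/s.
For a circular orbit, v² = GM / r, so r = GM / v².
r = 4.014e+16 / (6967)² m ≈ 8.27e+08 m = 827 Mm.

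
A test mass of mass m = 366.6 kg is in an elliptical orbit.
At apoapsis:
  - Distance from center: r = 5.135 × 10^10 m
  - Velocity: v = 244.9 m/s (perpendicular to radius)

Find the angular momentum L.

Since v is perpendicular to r, L = m · v · r.
L = 366.6 · 244.9 · 5.135e+10 kg·m²/s ≈ 4.61e+15 kg·m²/s.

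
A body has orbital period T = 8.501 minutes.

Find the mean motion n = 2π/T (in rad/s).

Convert to SI: T = 8.501 minutes = 510.06 s.
n = 2π / T.
n = 2π / 510.06 s ≈ 0.01232 rad/s.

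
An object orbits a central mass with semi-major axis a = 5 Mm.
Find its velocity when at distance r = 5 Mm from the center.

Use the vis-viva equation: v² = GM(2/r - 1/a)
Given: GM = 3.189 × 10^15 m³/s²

Convert to SI: a = 5 Mm = 5e+06 m; r = 5 Mm = 5e+06 m.
Vis-viva: v = √(GM · (2/r − 1/a)).
2/r − 1/a = 2/5e+06 − 1/5e+06 = 2e-07 m⁻¹.
v = √(3.189e+15 · 2e-07) m/s ≈ 2.525e+04 m/s = 25.25 km/s.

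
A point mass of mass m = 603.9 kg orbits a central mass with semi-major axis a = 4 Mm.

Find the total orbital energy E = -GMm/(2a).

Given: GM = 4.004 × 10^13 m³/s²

Convert to SI: a = 4 Mm = 4e+06 m.
E = −GMm / (2a).
E = −4.004e+13 · 603.9 / (2 · 4e+06) J ≈ -3.023e+09 J = -3.023 GJ.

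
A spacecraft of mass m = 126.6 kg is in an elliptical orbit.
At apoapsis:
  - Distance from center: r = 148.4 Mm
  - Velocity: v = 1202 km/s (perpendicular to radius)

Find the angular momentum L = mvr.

Convert to SI: r = 148.4 Mm = 1.484e+08 m; v = 1202 km/s = 1.202e+06 m/s.
Since v is perpendicular to r, L = m · v · r.
L = 126.6 · 1.202e+06 · 1.484e+08 kg·m²/s ≈ 2.258e+16 kg·m²/s.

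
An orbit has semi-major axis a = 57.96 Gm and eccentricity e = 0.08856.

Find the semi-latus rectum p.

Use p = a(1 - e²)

Convert to SI: a = 57.96 Gm = 5.796e+10 m.
p = a (1 − e²).
p = 5.796e+10 · (1 − (0.08856)²) = 5.796e+10 · 0.992157 ≈ 5.751e+10 m = 57.51 Gm.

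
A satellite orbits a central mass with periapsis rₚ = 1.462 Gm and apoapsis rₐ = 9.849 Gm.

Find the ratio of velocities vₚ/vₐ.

Convert to SI: rₚ = 1.462 Gm = 1.462e+09 m; rₐ = 9.849 Gm = 9.849e+09 m.
Conservation of angular momentum gives rₚvₚ = rₐvₐ, so vₚ/vₐ = rₐ/rₚ.
vₚ/vₐ = 9.849e+09 / 1.462e+09 ≈ 6.737.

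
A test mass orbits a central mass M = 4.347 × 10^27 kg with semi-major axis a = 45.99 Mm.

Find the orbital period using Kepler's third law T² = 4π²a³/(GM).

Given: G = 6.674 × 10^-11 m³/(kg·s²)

Convert to SI: a = 45.99 Mm = 4.599e+07 m.
GM = G · M = 6.674e-11 · 4.347e+27 = 2.90119e+17 m³/s².
Kepler's third law: T = 2π √(a³ / GM).
Substituting a = 4.599e+07 m and GM = 2.90119e+17 m³/s²:
T = 2π √((4.599e+07)³ / 2.90119e+17) s
T ≈ 3638 s = 1.011 hours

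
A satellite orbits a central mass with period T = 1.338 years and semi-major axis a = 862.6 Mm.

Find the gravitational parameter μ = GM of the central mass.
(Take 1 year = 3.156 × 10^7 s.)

Convert to SI: T = 1.338 years = 4.22273e+07 s; a = 862.6 Mm = 8.626e+08 m.
GM = 4π² · a³ / T².
GM = 4π² · (8.626e+08)³ / (4.22273e+07)² m³/s² ≈ 1.421e+13 m³/s² = 1.421 × 10^13 m³/s².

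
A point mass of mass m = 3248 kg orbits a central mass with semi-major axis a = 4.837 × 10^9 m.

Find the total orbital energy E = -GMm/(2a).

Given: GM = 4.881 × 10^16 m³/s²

E = −GMm / (2a).
E = −4.881e+16 · 3248 / (2 · 4.837e+09) J ≈ -1.639e+10 J = -16.39 GJ.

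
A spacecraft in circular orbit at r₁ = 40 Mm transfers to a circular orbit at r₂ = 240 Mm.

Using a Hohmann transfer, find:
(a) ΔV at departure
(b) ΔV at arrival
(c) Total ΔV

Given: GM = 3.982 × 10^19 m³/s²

Convert to SI: r₁ = 40 Mm = 4e+07 m; r₂ = 240 Mm = 2.4e+08 m.
Transfer semi-major axis: a_t = (r₁ + r₂)/2 = (4e+07 + 2.4e+08)/2 = 1.4e+08 m.
Circular speeds: v₁ = √(GM/r₁) = 997747 m/s, v₂ = √(GM/r₂) = 407329 m/s.
Transfer speeds (vis-viva v² = GM(2/r − 1/a_t)): v₁ᵗ = 1.30636e+06 m/s, v₂ᵗ = 217726 m/s.
(a) ΔV₁ = |v₁ᵗ − v₁| ≈ 3.086e+05 m/s = 308.6 km/s.
(b) ΔV₂ = |v₂ − v₂ᵗ| ≈ 1.896e+05 m/s = 189.6 km/s.
(c) ΔV_total = ΔV₁ + ΔV₂ ≈ 4.982e+05 m/s = 498.2 km/s.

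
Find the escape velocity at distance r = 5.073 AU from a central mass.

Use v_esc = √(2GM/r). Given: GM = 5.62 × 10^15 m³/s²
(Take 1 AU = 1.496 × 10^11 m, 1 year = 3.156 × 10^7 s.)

Convert to SI: r = 5.073 AU = 7.58921e+11 m.
Escape velocity comes from setting total energy to zero: ½v² − GM/r = 0 ⇒ v_esc = √(2GM / r).
v_esc = √(2 · 5.62e+15 / 7.58921e+11) m/s ≈ 121.7 m/s = 0.02567 AU/year.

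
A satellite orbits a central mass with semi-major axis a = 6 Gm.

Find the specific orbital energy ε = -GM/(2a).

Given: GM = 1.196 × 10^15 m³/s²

Convert to SI: a = 6 Gm = 6e+09 m.
ε = −GM / (2a).
ε = −1.196e+15 / (2 · 6e+09) J/kg ≈ -9.967e+04 J/kg = -99.67 kJ/kg.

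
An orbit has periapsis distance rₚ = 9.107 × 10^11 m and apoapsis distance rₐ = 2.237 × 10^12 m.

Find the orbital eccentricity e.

e = (rₐ − rₚ) / (rₐ + rₚ).
e = (2.237e+12 − 9.107e+11) / (2.237e+12 + 9.107e+11) = 1.3263e+12 / 3.1477e+12 ≈ 0.4214.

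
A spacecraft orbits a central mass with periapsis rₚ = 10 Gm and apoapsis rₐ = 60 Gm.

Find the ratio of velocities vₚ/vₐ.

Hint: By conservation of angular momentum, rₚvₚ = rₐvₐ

Convert to SI: rₚ = 10 Gm = 1e+10 m; rₐ = 60 Gm = 6e+10 m.
Conservation of angular momentum gives rₚvₚ = rₐvₐ, so vₚ/vₐ = rₐ/rₚ.
vₚ/vₐ = 6e+10 / 1e+10 ≈ 6.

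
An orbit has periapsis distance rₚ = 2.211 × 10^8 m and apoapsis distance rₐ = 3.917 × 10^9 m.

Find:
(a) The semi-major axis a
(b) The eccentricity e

(a) a = (rₚ + rₐ) / 2 = (2.211e+08 + 3.917e+09) / 2 ≈ 2.069e+09 m = 2.069 × 10^9 m.
(b) e = (rₐ − rₚ) / (rₐ + rₚ) = (3.917e+09 − 2.211e+08) / (3.917e+09 + 2.211e+08) ≈ 0.8931.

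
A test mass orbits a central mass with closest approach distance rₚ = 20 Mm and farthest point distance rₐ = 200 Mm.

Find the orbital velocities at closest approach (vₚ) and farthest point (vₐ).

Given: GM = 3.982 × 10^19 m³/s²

Convert to SI: rₚ = 20 Mm = 2e+07 m; rₐ = 200 Mm = 2e+08 m.
Use the vis-viva equation v² = GM(2/r − 1/a) with a = (rₚ + rₐ)/2 = (2e+07 + 2e+08)/2 = 1.1e+08 m.
vₚ = √(GM · (2/rₚ − 1/a)) = √(3.982e+19 · (2/2e+07 − 1/1.1e+08)) m/s ≈ 1.903e+06 m/s = 1903 km/s.
vₐ = √(GM · (2/rₐ − 1/a)) = √(3.982e+19 · (2/2e+08 − 1/1.1e+08)) m/s ≈ 1.903e+05 m/s = 190.3 km/s.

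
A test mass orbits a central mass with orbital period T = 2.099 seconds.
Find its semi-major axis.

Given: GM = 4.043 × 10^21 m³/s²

Invert Kepler's third law: a = (GM · T² / (4π²))^(1/3).
Substituting T = 2.099 s and GM = 4.043e+21 m³/s²:
a = (4.043e+21 · (2.099)² / (4π²))^(1/3) m
a ≈ 7.67e+06 m = 7.67 × 10^6 m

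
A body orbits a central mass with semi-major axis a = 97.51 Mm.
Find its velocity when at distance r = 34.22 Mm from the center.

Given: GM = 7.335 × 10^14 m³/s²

Convert to SI: a = 97.51 Mm = 9.751e+07 m; r = 34.22 Mm = 3.422e+07 m.
Vis-viva: v = √(GM · (2/r − 1/a)).
2/r − 1/a = 2/3.422e+07 − 1/9.751e+07 = 4.819e-08 m⁻¹.
v = √(7.335e+14 · 4.819e-08) m/s ≈ 5945 m/s = 5.945 km/s.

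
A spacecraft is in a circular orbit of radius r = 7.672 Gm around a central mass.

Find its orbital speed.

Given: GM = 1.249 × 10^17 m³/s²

Convert to SI: r = 7.672 Gm = 7.672e+09 m.
For a circular orbit, gravity supplies the centripetal force, so v = √(GM / r).
v = √(1.249e+17 / 7.672e+09) m/s ≈ 4035 m/s = 4.035 km/s.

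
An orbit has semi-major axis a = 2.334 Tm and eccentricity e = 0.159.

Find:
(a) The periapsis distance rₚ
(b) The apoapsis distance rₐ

Convert to SI: a = 2.334 Tm = 2.334e+12 m.
(a) rₚ = a(1 − e) = 2.334e+12 · (1 − 0.159) = 2.334e+12 · 0.841 ≈ 1.963e+12 m = 1.963 Tm.
(b) rₐ = a(1 + e) = 2.334e+12 · (1 + 0.159) = 2.334e+12 · 1.159 ≈ 2.705e+12 m = 2.705 Tm.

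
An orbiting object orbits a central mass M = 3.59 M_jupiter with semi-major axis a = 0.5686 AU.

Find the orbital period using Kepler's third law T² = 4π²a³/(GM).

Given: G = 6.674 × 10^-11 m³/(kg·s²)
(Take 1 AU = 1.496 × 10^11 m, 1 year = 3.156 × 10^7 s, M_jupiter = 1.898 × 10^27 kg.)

Convert to SI: a = 0.5686 AU = 8.50626e+10 m; M = 3.59 M_jupiter = 6.81382e+27 kg.
GM = G · M = 6.674e-11 · 6.81382e+27 = 4.54754e+17 m³/s².
Kepler's third law: T = 2π √(a³ / GM).
Substituting a = 8.50626e+10 m and GM = 4.54754e+17 m³/s²:
T = 2π √((8.50626e+10)³ / 4.54754e+17) s
T ≈ 2.312e+08 s = 7.324 years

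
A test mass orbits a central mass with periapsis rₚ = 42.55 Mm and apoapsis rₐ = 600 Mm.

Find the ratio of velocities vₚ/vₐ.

Convert to SI: rₚ = 42.55 Mm = 4.255e+07 m; rₐ = 600 Mm = 6e+08 m.
Conservation of angular momentum gives rₚvₚ = rₐvₐ, so vₚ/vₐ = rₐ/rₚ.
vₚ/vₐ = 6e+08 / 4.255e+07 ≈ 14.1.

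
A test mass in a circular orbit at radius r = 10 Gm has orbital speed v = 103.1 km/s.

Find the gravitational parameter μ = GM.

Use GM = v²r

Convert to SI: r = 10 Gm = 1e+10 m; v = 103.1 km/s = 103100 m/s.
For a circular orbit v² = GM/r, so GM = v² · r.
GM = (103100)² · 1e+10 m³/s² ≈ 1.063e+20 m³/s² = 1.063 × 10^20 m³/s².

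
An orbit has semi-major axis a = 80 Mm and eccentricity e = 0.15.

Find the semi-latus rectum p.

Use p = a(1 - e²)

Convert to SI: a = 80 Mm = 8e+07 m.
p = a (1 − e²).
p = 8e+07 · (1 − (0.15)²) = 8e+07 · 0.9775 ≈ 7.82e+07 m = 78.2 Mm.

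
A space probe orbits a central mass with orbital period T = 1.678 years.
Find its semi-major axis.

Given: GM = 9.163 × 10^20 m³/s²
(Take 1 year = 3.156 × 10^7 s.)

Convert to SI: T = 1.678 years = 5.29577e+07 s.
Invert Kepler's third law: a = (GM · T² / (4π²))^(1/3).
Substituting T = 5.29577e+07 s and GM = 9.163e+20 m³/s²:
a = (9.163e+20 · (5.29577e+07)² / (4π²))^(1/3) m
a ≈ 4.023e+11 m = 402.3 Gm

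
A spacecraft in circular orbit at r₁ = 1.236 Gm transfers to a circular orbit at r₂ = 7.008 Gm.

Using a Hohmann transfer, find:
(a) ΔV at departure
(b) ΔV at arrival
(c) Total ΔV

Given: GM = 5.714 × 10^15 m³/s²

Convert to SI: r₁ = 1.236 Gm = 1.236e+09 m; r₂ = 7.008 Gm = 7.008e+09 m.
Transfer semi-major axis: a_t = (r₁ + r₂)/2 = (1.236e+09 + 7.008e+09)/2 = 4.122e+09 m.
Circular speeds: v₁ = √(GM/r₁) = 2150.11 m/s, v₂ = √(GM/r₂) = 902.969 m/s.
Transfer speeds (vis-viva v² = GM(2/r − 1/a_t)): v₁ᵗ = 2803.52 m/s, v₂ᵗ = 494.457 m/s.
(a) ΔV₁ = |v₁ᵗ − v₁| ≈ 653.4 m/s = 653.4 m/s.
(b) ΔV₂ = |v₂ − v₂ᵗ| ≈ 408.5 m/s = 408.5 m/s.
(c) ΔV_total = ΔV₁ + ΔV₂ ≈ 1062 m/s = 1.062 km/s.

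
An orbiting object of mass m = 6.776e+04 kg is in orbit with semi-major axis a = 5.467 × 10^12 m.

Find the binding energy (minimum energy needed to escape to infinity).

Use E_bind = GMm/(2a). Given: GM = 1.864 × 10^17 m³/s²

Total orbital energy is E = −GMm/(2a); binding energy is E_bind = −E = GMm/(2a).
E_bind = 1.864e+17 · 6.776e+04 / (2 · 5.467e+12) J ≈ 1.155e+09 J = 1.155 GJ.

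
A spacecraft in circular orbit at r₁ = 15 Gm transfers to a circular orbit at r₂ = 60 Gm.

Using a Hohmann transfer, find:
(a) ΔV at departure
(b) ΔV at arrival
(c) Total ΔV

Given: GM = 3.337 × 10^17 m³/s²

Convert to SI: r₁ = 15 Gm = 1.5e+10 m; r₂ = 60 Gm = 6e+10 m.
Transfer semi-major axis: a_t = (r₁ + r₂)/2 = (1.5e+10 + 6e+10)/2 = 3.75e+10 m.
Circular speeds: v₁ = √(GM/r₁) = 4716.64 m/s, v₂ = √(GM/r₂) = 2358.32 m/s.
Transfer speeds (vis-viva v² = GM(2/r − 1/a_t)): v₁ᵗ = 5966.13 m/s, v₂ᵗ = 1491.53 m/s.
(a) ΔV₁ = |v₁ᵗ − v₁| ≈ 1249 m/s = 1.249 km/s.
(b) ΔV₂ = |v₂ − v₂ᵗ| ≈ 866.8 m/s = 866.8 m/s.
(c) ΔV_total = ΔV₁ + ΔV₂ ≈ 2116 m/s = 2.116 km/s.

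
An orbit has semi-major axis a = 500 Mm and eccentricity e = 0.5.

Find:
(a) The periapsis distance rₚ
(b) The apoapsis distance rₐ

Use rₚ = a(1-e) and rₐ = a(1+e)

Convert to SI: a = 500 Mm = 5e+08 m.
(a) rₚ = a(1 − e) = 5e+08 · (1 − 0.5) = 5e+08 · 0.5 ≈ 2.5e+08 m = 250 Mm.
(b) rₐ = a(1 + e) = 5e+08 · (1 + 0.5) = 5e+08 · 1.5 ≈ 7.5e+08 m = 750 Mm.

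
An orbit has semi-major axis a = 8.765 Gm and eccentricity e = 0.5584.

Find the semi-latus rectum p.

Convert to SI: a = 8.765 Gm = 8.765e+09 m.
p = a (1 − e²).
p = 8.765e+09 · (1 − (0.5584)²) = 8.765e+09 · 0.688189 ≈ 6.032e+09 m = 6.032 Gm.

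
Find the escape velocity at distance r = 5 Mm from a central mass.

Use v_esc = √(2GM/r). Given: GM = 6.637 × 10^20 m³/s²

Convert to SI: r = 5 Mm = 5e+06 m.
Escape velocity comes from setting total energy to zero: ½v² − GM/r = 0 ⇒ v_esc = √(2GM / r).
v_esc = √(2 · 6.637e+20 / 5e+06) m/s ≈ 1.629e+07 m/s = 1.629e+04 km/s.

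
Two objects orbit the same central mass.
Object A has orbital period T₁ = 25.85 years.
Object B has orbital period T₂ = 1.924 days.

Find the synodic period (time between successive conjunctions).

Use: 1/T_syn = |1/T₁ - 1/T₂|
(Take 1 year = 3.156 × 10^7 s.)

Convert to SI: T₁ = 25.85 years = 8.15826e+08 s; T₂ = 1.924 days = 166234 s.
T_syn = |T₁ · T₂ / (T₁ − T₂)|.
T_syn = |8.15826e+08 · 166234 / (8.15826e+08 − 166234)| s ≈ 1.663e+05 s = 1.924 days.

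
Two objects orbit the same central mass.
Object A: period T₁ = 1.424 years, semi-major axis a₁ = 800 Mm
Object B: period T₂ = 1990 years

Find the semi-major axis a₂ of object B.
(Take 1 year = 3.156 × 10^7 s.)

Convert to SI: T₁ = 1.424 years = 4.49414e+07 s; a₁ = 800 Mm = 8e+08 m; T₂ = 1990 years = 6.28044e+10 s.
Kepler's third law: (T₁/T₂)² = (a₁/a₂)³ ⇒ a₂ = a₁ · (T₂/T₁)^(2/3).
T₂/T₁ = 6.28044e+10 / 4.49414e+07 = 1397.47.
a₂ = 8e+08 · (1397.47)^(2/3) m ≈ 1e+11 m = 100 Gm.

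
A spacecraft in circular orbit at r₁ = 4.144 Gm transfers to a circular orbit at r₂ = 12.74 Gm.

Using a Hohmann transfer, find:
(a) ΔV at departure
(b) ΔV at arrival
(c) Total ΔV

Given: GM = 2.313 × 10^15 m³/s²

Convert to SI: r₁ = 4.144 Gm = 4.144e+09 m; r₂ = 12.74 Gm = 1.274e+10 m.
Transfer semi-major axis: a_t = (r₁ + r₂)/2 = (4.144e+09 + 1.274e+10)/2 = 8.442e+09 m.
Circular speeds: v₁ = √(GM/r₁) = 747.099 m/s, v₂ = √(GM/r₂) = 426.092 m/s.
Transfer speeds (vis-viva v² = GM(2/r − 1/a_t)): v₁ᵗ = 917.783 m/s, v₂ᵗ = 298.532 m/s.
(a) ΔV₁ = |v₁ᵗ − v₁| ≈ 170.7 m/s = 170.7 m/s.
(b) ΔV₂ = |v₂ − v₂ᵗ| ≈ 127.6 m/s = 127.6 m/s.
(c) ΔV_total = ΔV₁ + ΔV₂ ≈ 298.2 m/s = 298.2 m/s.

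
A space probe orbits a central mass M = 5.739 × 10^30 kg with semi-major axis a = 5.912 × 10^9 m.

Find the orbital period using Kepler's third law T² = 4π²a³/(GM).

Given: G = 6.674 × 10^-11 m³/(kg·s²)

GM = G · M = 6.674e-11 · 5.739e+30 = 3.83021e+20 m³/s².
Kepler's third law: T = 2π √(a³ / GM).
Substituting a = 5.912e+09 m and GM = 3.83021e+20 m³/s²:
T = 2π √((5.912e+09)³ / 3.83021e+20) s
T ≈ 1.459e+05 s = 1.689 days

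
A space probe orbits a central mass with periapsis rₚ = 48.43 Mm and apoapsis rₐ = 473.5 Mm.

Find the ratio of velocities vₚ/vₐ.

Convert to SI: rₚ = 48.43 Mm = 4.843e+07 m; rₐ = 473.5 Mm = 4.735e+08 m.
Conservation of angular momentum gives rₚvₚ = rₐvₐ, so vₚ/vₐ = rₐ/rₚ.
vₚ/vₐ = 4.735e+08 / 4.843e+07 ≈ 9.777.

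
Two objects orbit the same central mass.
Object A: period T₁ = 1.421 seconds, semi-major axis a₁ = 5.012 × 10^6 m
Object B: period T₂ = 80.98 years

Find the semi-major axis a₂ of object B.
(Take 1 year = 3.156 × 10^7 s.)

Convert to SI: T₂ = 80.98 years = 2.55573e+09 s.
Kepler's third law: (T₁/T₂)² = (a₁/a₂)³ ⇒ a₂ = a₁ · (T₂/T₁)^(2/3).
T₂/T₁ = 2.55573e+09 / 1.421 = 1.79854e+09.
a₂ = 5.012e+06 · (1.79854e+09)^(2/3) m ≈ 7.412e+12 m = 7.412 × 10^12 m.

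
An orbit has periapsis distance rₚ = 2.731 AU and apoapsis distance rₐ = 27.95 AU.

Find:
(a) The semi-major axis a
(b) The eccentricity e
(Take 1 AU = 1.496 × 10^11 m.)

Convert to SI: rₚ = 2.731 AU = 4.08558e+11 m; rₐ = 27.95 AU = 4.18132e+12 m.
(a) a = (rₚ + rₐ) / 2 = (4.08558e+11 + 4.18132e+12) / 2 ≈ 2.295e+12 m = 15.34 AU.
(b) e = (rₐ − rₚ) / (rₐ + rₚ) = (4.18132e+12 − 4.08558e+11) / (4.18132e+12 + 4.08558e+11) ≈ 0.822.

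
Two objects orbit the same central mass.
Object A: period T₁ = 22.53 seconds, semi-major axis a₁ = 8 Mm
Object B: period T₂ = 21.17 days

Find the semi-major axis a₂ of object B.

Convert to SI: a₁ = 8 Mm = 8e+06 m; T₂ = 21.17 days = 1.82909e+06 s.
Kepler's third law: (T₁/T₂)² = (a₁/a₂)³ ⇒ a₂ = a₁ · (T₂/T₁)^(2/3).
T₂/T₁ = 1.82909e+06 / 22.53 = 81184.6.
a₂ = 8e+06 · (81184.6)^(2/3) m ≈ 1.5e+10 m = 15 Gm.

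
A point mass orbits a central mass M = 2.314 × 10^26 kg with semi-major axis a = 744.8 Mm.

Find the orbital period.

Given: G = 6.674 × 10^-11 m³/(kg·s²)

Convert to SI: a = 744.8 Mm = 7.448e+08 m.
GM = G · M = 6.674e-11 · 2.314e+26 = 1.54436e+16 m³/s².
Kepler's third law: T = 2π √(a³ / GM).
Substituting a = 7.448e+08 m and GM = 1.54436e+16 m³/s²:
T = 2π √((7.448e+08)³ / 1.54436e+16) s
T ≈ 1.028e+06 s = 11.89 days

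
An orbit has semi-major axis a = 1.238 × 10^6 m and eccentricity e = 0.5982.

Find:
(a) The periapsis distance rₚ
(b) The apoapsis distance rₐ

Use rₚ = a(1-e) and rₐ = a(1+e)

(a) rₚ = a(1 − e) = 1.238e+06 · (1 − 0.5982) = 1.238e+06 · 0.4018 ≈ 4.974e+05 m = 4.974 × 10^5 m.
(b) rₐ = a(1 + e) = 1.238e+06 · (1 + 0.5982) = 1.238e+06 · 1.5982 ≈ 1.979e+06 m = 1.979 × 10^6 m.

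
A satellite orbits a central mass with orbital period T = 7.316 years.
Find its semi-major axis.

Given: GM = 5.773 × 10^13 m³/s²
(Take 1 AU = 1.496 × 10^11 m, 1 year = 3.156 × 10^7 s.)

Convert to SI: T = 7.316 years = 2.30893e+08 s.
Invert Kepler's third law: a = (GM · T² / (4π²))^(1/3).
Substituting T = 2.30893e+08 s and GM = 5.773e+13 m³/s²:
a = (5.773e+13 · (2.30893e+08)² / (4π²))^(1/3) m
a ≈ 4.272e+09 m = 0.02856 AU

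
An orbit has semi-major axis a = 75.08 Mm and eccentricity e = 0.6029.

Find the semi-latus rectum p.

Convert to SI: a = 75.08 Mm = 7.508e+07 m.
p = a (1 − e²).
p = 7.508e+07 · (1 − (0.6029)²) = 7.508e+07 · 0.636512 ≈ 4.779e+07 m = 47.79 Mm.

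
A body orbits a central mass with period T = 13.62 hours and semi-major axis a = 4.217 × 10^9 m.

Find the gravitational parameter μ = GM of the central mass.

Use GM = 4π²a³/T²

Convert to SI: T = 13.62 hours = 49032 s.
GM = 4π² · a³ / T².
GM = 4π² · (4.217e+09)³ / (49032)² m³/s² ≈ 1.231e+21 m³/s² = 1.231 × 10^21 m³/s².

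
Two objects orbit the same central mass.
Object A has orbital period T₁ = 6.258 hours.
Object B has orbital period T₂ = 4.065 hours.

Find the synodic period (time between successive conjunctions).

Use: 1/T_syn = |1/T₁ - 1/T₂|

Convert to SI: T₁ = 6.258 hours = 22528.8 s; T₂ = 4.065 hours = 14634 s.
T_syn = |T₁ · T₂ / (T₁ − T₂)|.
T_syn = |22528.8 · 14634 / (22528.8 − 14634)| s ≈ 4.176e+04 s = 11.6 hours.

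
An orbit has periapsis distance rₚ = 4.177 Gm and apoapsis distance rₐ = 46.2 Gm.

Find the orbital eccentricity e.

Convert to SI: rₚ = 4.177 Gm = 4.177e+09 m; rₐ = 46.2 Gm = 4.62e+10 m.
e = (rₐ − rₚ) / (rₐ + rₚ).
e = (4.62e+10 − 4.177e+09) / (4.62e+10 + 4.177e+09) = 4.2023e+10 / 5.0377e+10 ≈ 0.8342.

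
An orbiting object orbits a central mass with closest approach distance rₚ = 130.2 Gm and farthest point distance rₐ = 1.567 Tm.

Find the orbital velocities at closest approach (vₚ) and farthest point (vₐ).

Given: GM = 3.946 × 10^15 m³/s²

Convert to SI: rₚ = 130.2 Gm = 1.302e+11 m; rₐ = 1.567 Tm = 1.567e+12 m.
Use the vis-viva equation v² = GM(2/r − 1/a) with a = (rₚ + rₐ)/2 = (1.302e+11 + 1.567e+12)/2 = 8.486e+11 m.
vₚ = √(GM · (2/rₚ − 1/a)) = √(3.946e+15 · (2/1.302e+11 − 1/8.486e+11)) m/s ≈ 236.6 m/s = 236.6 m/s.
vₐ = √(GM · (2/rₐ − 1/a)) = √(3.946e+15 · (2/1.567e+12 − 1/8.486e+11)) m/s ≈ 19.66 m/s = 19.66 m/s.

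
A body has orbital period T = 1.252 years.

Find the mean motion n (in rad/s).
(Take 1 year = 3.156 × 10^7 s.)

Convert to SI: T = 1.252 years = 3.95131e+07 s.
n = 2π / T.
n = 2π / 3.95131e+07 s ≈ 1.59e-07 rad/s.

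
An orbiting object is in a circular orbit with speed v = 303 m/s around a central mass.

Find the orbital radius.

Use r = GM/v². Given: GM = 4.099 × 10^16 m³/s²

For a circular orbit, v² = GM / r, so r = GM / v².
r = 4.099e+16 / (303)² m ≈ 4.465e+11 m = 446.5 Gm.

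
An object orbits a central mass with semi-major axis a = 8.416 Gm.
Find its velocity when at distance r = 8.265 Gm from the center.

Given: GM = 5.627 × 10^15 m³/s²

Convert to SI: a = 8.416 Gm = 8.416e+09 m; r = 8.265 Gm = 8.265e+09 m.
Vis-viva: v = √(GM · (2/r − 1/a)).
2/r − 1/a = 2/8.265e+09 − 1/8.416e+09 = 1.23163e-10 m⁻¹.
v = √(5.627e+15 · 1.23163e-10) m/s ≈ 832.5 m/s = 832.5 m/s.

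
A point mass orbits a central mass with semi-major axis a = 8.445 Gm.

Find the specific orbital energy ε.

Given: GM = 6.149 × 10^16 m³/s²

Convert to SI: a = 8.445 Gm = 8.445e+09 m.
ε = −GM / (2a).
ε = −6.149e+16 / (2 · 8.445e+09) J/kg ≈ -3.641e+06 J/kg = -3.641 MJ/kg.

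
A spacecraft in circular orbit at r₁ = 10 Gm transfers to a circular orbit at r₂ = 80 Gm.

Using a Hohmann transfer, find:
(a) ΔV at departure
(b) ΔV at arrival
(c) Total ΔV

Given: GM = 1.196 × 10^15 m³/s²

Convert to SI: r₁ = 10 Gm = 1e+10 m; r₂ = 80 Gm = 8e+10 m.
Transfer semi-major axis: a_t = (r₁ + r₂)/2 = (1e+10 + 8e+10)/2 = 4.5e+10 m.
Circular speeds: v₁ = √(GM/r₁) = 345.832 m/s, v₂ = √(GM/r₂) = 122.27 m/s.
Transfer speeds (vis-viva v² = GM(2/r − 1/a_t)): v₁ᵗ = 461.11 m/s, v₂ᵗ = 57.6387 m/s.
(a) ΔV₁ = |v₁ᵗ − v₁| ≈ 115.3 m/s = 115.3 m/s.
(b) ΔV₂ = |v₂ − v₂ᵗ| ≈ 64.63 m/s = 64.63 m/s.
(c) ΔV_total = ΔV₁ + ΔV₂ ≈ 179.9 m/s = 179.9 m/s.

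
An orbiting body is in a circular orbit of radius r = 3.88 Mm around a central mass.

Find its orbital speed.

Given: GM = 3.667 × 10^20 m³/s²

Convert to SI: r = 3.88 Mm = 3.88e+06 m.
For a circular orbit, gravity supplies the centripetal force, so v = √(GM / r).
v = √(3.667e+20 / 3.88e+06) m/s ≈ 9.722e+06 m/s = 9722 km/s.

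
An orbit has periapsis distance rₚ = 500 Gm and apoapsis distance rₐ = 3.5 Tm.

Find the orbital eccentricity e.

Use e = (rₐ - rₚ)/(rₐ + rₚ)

Convert to SI: rₚ = 500 Gm = 5e+11 m; rₐ = 3.5 Tm = 3.5e+12 m.
e = (rₐ − rₚ) / (rₐ + rₚ).
e = (3.5e+12 − 5e+11) / (3.5e+12 + 5e+11) = 3e+12 / 4e+12 ≈ 0.75.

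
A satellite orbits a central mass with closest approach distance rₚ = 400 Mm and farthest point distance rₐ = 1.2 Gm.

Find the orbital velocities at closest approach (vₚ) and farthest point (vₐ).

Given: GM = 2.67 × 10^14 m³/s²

Convert to SI: rₚ = 400 Mm = 4e+08 m; rₐ = 1.2 Gm = 1.2e+09 m.
Use the vis-viva equation v² = GM(2/r − 1/a) with a = (rₚ + rₐ)/2 = (4e+08 + 1.2e+09)/2 = 8e+08 m.
vₚ = √(GM · (2/rₚ − 1/a)) = √(2.67e+14 · (2/4e+08 − 1/8e+08)) m/s ≈ 1001 m/s = 1.001 km/s.
vₐ = √(GM · (2/rₐ − 1/a)) = √(2.67e+14 · (2/1.2e+09 − 1/8e+08)) m/s ≈ 333.5 m/s = 333.5 m/s.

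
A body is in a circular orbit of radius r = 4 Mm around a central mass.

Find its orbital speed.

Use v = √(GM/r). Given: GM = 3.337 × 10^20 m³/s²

Convert to SI: r = 4 Mm = 4e+06 m.
For a circular orbit, gravity supplies the centripetal force, so v = √(GM / r).
v = √(3.337e+20 / 4e+06) m/s ≈ 9.134e+06 m/s = 9134 km/s.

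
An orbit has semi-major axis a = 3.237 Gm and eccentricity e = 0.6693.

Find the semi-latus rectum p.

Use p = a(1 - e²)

Convert to SI: a = 3.237 Gm = 3.237e+09 m.
p = a (1 − e²).
p = 3.237e+09 · (1 − (0.6693)²) = 3.237e+09 · 0.552038 ≈ 1.787e+09 m = 1.787 Gm.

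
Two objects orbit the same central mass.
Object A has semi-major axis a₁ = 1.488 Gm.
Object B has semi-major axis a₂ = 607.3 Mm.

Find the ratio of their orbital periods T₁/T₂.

Convert to SI: a₁ = 1.488 Gm = 1.488e+09 m; a₂ = 607.3 Mm = 6.073e+08 m.
From Kepler's third law, (T₁/T₂)² = (a₁/a₂)³, so T₁/T₂ = (a₁/a₂)^(3/2).
a₁/a₂ = 1.488e+09 / 6.073e+08 = 2.45019.
T₁/T₂ = (2.45019)^(3/2) ≈ 3.835.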